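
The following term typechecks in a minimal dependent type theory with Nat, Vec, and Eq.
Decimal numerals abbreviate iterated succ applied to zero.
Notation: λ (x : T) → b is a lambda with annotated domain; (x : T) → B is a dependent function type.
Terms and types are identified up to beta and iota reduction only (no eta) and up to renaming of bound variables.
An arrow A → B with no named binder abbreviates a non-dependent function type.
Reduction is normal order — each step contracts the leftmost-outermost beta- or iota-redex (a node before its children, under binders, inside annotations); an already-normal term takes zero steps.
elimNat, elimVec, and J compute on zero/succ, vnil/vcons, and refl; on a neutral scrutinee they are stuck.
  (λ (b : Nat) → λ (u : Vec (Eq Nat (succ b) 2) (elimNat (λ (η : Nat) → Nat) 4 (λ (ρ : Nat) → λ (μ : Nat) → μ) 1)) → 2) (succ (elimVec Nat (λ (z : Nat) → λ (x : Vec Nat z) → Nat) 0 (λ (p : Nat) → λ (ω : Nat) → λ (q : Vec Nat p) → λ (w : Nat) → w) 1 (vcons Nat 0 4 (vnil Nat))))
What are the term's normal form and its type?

resulting normal form:
  λ (b : Vec (Eq Nat 2 2) 4) → 2
the term's type:
  Vec (Eq Nat 2 2) 4 → Nat
observation: the term reaches its normal form after 11 normal-order steps.


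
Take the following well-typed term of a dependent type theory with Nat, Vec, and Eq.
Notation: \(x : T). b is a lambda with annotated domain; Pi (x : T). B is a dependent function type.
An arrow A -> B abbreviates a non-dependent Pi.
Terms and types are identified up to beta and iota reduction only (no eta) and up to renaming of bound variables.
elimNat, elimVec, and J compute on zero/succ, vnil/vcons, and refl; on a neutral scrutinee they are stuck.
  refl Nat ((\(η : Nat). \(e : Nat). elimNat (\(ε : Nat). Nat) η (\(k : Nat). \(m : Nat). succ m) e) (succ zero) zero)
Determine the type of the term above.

type:
  Eq Nat (succ zero) (succ zero)


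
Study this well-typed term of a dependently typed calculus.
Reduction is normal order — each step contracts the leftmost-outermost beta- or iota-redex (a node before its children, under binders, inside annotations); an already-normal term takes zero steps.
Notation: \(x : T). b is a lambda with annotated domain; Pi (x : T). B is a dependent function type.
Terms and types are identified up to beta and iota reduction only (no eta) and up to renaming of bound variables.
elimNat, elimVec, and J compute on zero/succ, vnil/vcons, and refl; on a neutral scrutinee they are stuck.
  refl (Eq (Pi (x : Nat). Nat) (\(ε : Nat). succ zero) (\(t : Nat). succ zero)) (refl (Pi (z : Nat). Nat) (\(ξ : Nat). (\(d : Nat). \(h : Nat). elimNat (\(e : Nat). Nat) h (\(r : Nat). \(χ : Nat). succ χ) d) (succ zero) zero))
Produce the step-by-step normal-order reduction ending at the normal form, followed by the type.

normal-order reduction sequence:
  refl (Eq (Pi (x : Nat). Nat) (\(ε : Nat). succ zero) (\(t : Nat). succ zero)) (refl (Pi (z : Nat). Nat) (\(ξ : Nat). (\(d : Nat). \(h : Nat). elimNat (\(e : Nat). Nat) h (\(r : Nat). \(χ : Nat). succ χ) d) (succ zero) zero))
  ~> refl (Eq (Pi (x : Nat). Nat) (\(ε : Nat). succ zero) (\(t : Nat). succ zero)) (refl (Pi (z : Nat). Nat) (\(ξ : Nat). (\(d : Nat). elimNat (\(h : Nat). Nat) d (\(e : Nat). \(r : Nat). succ r) (succ zero)) zero))
  ~> refl (Eq (Pi (x : Nat). Nat) (\(ε : Nat). succ zero) (\(t : Nat). succ zero)) (refl (Pi (z : Nat). Nat) (\(ξ : Nat). elimNat (\(d : Nat). Nat) zero (\(h : Nat). \(e : Nat). succ e) (succ zero)))
  ~> refl (Eq (Pi (x : Nat). Nat) (\(ε : Nat). succ zero) (\(t : Nat). succ zero)) (refl (Pi (z : Nat). Nat) (\(ξ : Nat). (\(d : Nat). \(h : Nat). succ h) zero (elimNat (\(e : Nat). Nat) zero (\(r : Nat). \(χ : Nat). succ χ) zero)))
  ~> refl (Eq (Pi (x : Nat). Nat) (\(ε : Nat). succ zero) (\(t : Nat). succ zero)) (refl (Pi (z : Nat). Nat) (\(ξ : Nat). (\(d : Nat). succ d) (elimNat (\(h : Nat). Nat) zero (\(e : Nat). \(r : Nat). succ r) zero)))
  ~> refl (Eq (Pi (x : Nat). Nat) (\(ε : Nat). succ zero) (\(t : Nat). succ zero)) (refl (Pi (z : Nat). Nat) (\(ξ : Nat). succ (elimNat (\(d : Nat). Nat) zero (\(h : Nat). \(e : Nat). succ e) zero)))
  ~> refl (Eq (Pi (x : Nat). Nat) (\(ε : Nat). succ zero) (\(t : Nat). succ zero)) (refl (Pi (z : Nat). Nat) (\(ξ : Nat). succ zero))
inferred type:
  Eq (Eq (Pi (x : Nat). Nat) (\(ε : Nat). succ zero) (\(t : Nat). succ zero)) (refl (Pi (z : Nat). Nat) (\(ξ : Nat). succ zero)) (refl (Pi (d : Nat). Nat) (\(h : Nat). succ zero))


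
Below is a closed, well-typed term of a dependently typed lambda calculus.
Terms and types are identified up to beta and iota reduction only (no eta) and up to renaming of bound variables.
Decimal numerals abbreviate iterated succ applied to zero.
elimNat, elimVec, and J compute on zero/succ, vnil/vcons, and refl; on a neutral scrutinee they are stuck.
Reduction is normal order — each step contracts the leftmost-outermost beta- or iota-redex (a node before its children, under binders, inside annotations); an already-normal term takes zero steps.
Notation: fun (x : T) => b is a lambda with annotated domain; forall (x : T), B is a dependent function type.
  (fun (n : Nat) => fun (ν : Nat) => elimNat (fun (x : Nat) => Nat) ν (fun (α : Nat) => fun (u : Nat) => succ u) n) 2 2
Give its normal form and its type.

normal form:
  4
the term's type:
  Nat
observation: reduction starts at a beta-redex, and 9 normal-order steps reach the normal form.


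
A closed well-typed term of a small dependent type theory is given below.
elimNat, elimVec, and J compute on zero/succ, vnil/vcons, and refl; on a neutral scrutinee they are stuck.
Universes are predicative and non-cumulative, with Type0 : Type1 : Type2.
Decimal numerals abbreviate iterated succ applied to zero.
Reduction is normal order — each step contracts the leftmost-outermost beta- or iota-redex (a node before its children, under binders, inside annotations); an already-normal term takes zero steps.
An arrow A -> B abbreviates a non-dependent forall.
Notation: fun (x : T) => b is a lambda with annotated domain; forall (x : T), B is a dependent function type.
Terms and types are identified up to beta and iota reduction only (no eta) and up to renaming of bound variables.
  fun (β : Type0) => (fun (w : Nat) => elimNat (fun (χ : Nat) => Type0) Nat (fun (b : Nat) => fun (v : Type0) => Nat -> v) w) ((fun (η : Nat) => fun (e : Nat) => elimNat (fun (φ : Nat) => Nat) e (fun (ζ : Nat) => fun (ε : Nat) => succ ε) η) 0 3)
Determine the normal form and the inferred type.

normal form:
  fun (β : Type0) => Nat -> Nat -> Nat -> Nat
inferred type:
  Type0 -> Type0
observation: reduction starts at a beta-redex, and 14 normal-order steps reach the normal form.


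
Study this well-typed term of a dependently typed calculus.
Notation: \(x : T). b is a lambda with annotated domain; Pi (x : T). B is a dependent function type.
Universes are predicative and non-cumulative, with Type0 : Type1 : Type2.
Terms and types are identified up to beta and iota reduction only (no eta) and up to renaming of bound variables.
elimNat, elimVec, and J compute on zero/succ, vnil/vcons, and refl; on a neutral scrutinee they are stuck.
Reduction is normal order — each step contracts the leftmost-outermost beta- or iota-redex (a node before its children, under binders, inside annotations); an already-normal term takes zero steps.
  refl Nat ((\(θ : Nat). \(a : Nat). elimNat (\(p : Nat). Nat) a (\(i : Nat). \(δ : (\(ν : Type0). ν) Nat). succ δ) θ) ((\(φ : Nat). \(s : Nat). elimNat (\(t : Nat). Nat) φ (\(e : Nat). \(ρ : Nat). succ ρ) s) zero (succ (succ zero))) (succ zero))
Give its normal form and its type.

resulting normal form:
  refl Nat (succ (succ (succ zero)))
the term's type:
  Eq Nat (succ (succ (succ zero))) (succ (succ (succ zero)))
observation: reduction starts at a beta-redex, and 19 normal-order steps reach the normal form.


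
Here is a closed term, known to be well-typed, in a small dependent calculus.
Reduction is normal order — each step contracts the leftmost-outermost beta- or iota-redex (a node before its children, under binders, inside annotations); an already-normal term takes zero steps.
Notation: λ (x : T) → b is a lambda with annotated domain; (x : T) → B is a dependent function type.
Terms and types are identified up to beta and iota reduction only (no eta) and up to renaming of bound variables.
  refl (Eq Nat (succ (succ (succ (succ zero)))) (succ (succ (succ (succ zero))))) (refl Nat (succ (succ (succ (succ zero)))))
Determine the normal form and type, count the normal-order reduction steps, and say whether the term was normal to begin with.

normal form:
  refl (Eq Nat (succ (succ (succ (succ zero)))) (succ (succ (succ (succ zero))))) (refl Nat (succ (succ (succ (succ zero)))))
type:
  Eq (Eq Nat (succ (succ (succ (succ zero)))) (succ (succ (succ (succ zero))))) (refl Nat (succ (succ (succ (succ zero))))) (refl Nat (succ (succ (succ (succ zero)))))
steps to reach normal form (normal order): 0
term was already normal: yes


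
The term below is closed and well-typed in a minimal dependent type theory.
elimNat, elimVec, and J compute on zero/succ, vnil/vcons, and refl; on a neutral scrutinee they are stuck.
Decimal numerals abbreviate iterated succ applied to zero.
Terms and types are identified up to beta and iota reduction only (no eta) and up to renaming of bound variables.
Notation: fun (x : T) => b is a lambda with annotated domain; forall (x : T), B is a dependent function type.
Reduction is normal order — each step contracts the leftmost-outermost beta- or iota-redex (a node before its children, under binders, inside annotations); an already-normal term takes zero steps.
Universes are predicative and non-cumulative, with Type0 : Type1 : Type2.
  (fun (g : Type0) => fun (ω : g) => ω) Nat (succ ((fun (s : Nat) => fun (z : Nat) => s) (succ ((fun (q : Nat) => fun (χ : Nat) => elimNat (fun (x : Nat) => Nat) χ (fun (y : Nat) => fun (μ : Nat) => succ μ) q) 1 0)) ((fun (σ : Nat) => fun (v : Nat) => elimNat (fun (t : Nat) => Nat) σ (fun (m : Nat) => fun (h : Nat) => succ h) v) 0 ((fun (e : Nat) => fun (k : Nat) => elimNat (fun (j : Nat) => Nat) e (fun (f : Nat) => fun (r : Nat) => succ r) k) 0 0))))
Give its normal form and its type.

reduced normal form:
  3
inferred type:
  Nat


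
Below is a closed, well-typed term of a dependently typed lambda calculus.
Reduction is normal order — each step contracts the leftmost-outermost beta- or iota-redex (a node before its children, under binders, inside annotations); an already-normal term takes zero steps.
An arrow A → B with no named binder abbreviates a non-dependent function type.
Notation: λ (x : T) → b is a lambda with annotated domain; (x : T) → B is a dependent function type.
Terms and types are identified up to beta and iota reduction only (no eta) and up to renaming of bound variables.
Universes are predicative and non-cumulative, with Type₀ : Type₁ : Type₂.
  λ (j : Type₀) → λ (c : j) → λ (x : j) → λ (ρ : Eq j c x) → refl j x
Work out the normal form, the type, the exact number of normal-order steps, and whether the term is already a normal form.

resulting normal form:
  λ (j : Type₀) → λ (c : j) → λ (x : j) → λ (ρ : Eq j c x) → refl j x
the term's type:
  (j : Type₀) → (c : j) → (x : j) → Eq j c x → Eq j x x
normal-order step count: 0
term was already normal: yes


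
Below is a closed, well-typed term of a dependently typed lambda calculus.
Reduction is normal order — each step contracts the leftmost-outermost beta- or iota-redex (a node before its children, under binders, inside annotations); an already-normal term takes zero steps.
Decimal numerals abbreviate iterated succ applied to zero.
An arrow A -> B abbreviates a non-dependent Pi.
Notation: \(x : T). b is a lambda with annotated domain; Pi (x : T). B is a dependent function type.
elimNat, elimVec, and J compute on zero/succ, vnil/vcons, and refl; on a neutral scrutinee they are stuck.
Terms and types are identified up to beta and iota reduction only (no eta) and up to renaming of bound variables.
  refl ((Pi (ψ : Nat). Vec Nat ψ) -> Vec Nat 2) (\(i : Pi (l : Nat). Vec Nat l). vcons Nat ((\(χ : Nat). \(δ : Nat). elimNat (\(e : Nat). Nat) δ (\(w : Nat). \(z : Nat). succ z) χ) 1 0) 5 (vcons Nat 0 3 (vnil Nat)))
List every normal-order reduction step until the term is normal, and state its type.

normal-order reduction sequence:
  refl ((Pi (ψ : Nat). Vec Nat ψ) -> Vec Nat 2) (\(i : Pi (l : Nat). Vec Nat l). vcons Nat ((\(χ : Nat). \(δ : Nat). elimNat (\(e : Nat). Nat) δ (\(w : Nat). \(z : Nat). succ z) χ) 1 0) 5 (vcons Nat 0 3 (vnil Nat)))
  ~> refl ((Pi (ψ : Nat). Vec Nat ψ) -> Vec Nat 2) (\(i : Pi (l : Nat). Vec Nat l). vcons Nat ((\(χ : Nat). elimNat (\(δ : Nat). Nat) χ (\(e : Nat). \(w : Nat). succ w) 1) 0) 5 (vcons Nat 0 3 (vnil Nat)))
  ~> refl ((Pi (ψ : Nat). Vec Nat ψ) -> Vec Nat 2) (\(i : Pi (l : Nat). Vec Nat l). vcons Nat (elimNat (\(χ : Nat). Nat) 0 (\(δ : Nat). \(e : Nat). succ e) 1) 5 (vcons Nat 0 3 (vnil Nat)))
  ~> refl ((Pi (ψ : Nat). Vec Nat ψ) -> Vec Nat 2) (\(i : Pi (l : Nat). Vec Nat l). vcons Nat ((\(χ : Nat). \(δ : Nat). succ δ) 0 (elimNat (\(e : Nat). Nat) 0 (\(w : Nat). \(z : Nat). succ z) 0)) 5 (vcons Nat 0 3 (vnil Nat)))
  ~> refl ((Pi (ψ : Nat). Vec Nat ψ) -> Vec Nat 2) (\(i : Pi (l : Nat). Vec Nat l). vcons Nat ((\(χ : Nat). succ χ) (elimNat (\(δ : Nat). Nat) 0 (\(e : Nat). \(w : Nat). succ w) 0)) 5 (vcons Nat 0 3 (vnil Nat)))
  ~> refl ((Pi (ψ : Nat). Vec Nat ψ) -> Vec Nat 2) (\(i : Pi (l : Nat). Vec Nat l). vcons Nat (succ (elimNat (\(χ : Nat). Nat) 0 (\(δ : Nat). \(e : Nat). succ e) 0)) 5 (vcons Nat 0 3 (vnil Nat)))
  ~> refl ((Pi (ψ : Nat). Vec Nat ψ) -> Vec Nat 2) (\(i : Pi (l : Nat). Vec Nat l). vcons Nat 1 5 (vcons Nat 0 3 (vnil Nat)))
the term's type:
  Eq ((Pi (ψ : Nat). Vec Nat ψ) -> Vec Nat 2) (\(i : Pi (l : Nat). Vec Nat l). vcons Nat 1 5 (vcons Nat 0 3 (vnil Nat))) (\(χ : Pi (δ : Nat). Vec Nat δ). vcons Nat 1 5 (vcons Nat 0 3 (vnil Nat)))


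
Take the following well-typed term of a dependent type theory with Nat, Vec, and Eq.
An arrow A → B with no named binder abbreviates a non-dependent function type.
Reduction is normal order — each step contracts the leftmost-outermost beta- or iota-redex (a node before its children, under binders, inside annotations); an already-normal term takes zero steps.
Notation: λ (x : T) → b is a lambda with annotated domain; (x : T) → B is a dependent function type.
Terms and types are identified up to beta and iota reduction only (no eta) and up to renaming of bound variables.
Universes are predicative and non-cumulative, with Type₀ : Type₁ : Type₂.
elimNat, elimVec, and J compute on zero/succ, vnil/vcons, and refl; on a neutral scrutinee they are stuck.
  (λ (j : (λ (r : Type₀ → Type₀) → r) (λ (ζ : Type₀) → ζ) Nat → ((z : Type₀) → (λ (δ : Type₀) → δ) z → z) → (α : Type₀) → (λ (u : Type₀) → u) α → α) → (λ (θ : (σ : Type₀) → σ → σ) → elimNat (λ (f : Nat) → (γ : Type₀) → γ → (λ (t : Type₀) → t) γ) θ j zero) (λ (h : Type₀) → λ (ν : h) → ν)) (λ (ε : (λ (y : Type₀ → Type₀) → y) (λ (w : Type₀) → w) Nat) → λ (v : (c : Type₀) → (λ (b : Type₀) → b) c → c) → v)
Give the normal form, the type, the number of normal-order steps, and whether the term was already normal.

resulting normal form:
  λ (j : Type₀) → λ (r : j) → r
the term's type:
  (j : Type₀) → j → j
reduction steps (normal order): 3
started in normal form: no
first contracted redex: a beta-redex


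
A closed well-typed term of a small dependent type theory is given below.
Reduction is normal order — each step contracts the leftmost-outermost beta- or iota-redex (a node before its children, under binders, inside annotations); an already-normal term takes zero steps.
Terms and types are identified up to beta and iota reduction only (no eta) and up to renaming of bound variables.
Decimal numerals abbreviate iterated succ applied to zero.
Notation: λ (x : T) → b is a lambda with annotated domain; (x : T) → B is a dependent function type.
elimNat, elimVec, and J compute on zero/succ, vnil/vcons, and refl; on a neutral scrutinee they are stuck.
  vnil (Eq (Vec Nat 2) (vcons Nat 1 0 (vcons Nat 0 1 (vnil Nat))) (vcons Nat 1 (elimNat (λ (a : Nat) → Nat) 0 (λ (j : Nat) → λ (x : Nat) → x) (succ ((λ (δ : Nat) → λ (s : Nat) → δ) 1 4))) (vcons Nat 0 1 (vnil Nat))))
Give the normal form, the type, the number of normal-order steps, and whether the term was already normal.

reduced normal form:
  vnil (Eq (Vec Nat 2) (vcons Nat 1 0 (vcons Nat 0 1 (vnil Nat))) (vcons Nat 1 0 (vcons Nat 0 1 (vnil Nat))))
inferred type:
  Vec (Eq (Vec Nat 2) (vcons Nat 1 0 (vcons Nat 0 1 (vnil Nat))) (vcons Nat 1 0 (vcons Nat 0 1 (vnil Nat)))) 0
normal-order step count: 9
already normal: no
first contracted redex: an elimNat iota-redex


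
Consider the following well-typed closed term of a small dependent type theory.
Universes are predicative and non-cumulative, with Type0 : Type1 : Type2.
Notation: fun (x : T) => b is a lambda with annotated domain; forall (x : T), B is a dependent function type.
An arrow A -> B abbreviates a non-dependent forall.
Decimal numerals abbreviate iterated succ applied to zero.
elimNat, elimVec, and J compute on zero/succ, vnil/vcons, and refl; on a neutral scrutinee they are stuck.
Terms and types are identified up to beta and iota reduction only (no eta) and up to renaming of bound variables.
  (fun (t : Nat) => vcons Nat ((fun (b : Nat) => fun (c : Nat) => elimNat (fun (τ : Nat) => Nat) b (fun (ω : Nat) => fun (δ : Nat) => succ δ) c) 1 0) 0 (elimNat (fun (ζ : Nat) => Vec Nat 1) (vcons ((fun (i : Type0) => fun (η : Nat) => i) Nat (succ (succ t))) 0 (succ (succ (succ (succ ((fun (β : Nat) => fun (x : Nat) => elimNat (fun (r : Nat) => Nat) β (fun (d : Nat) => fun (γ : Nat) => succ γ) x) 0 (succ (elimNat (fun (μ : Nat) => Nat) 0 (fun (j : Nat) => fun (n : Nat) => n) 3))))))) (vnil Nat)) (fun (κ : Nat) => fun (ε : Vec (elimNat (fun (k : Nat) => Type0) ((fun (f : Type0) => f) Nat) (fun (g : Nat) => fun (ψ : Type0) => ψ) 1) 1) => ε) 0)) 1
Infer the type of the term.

the term's type:
  Vec Nat 2


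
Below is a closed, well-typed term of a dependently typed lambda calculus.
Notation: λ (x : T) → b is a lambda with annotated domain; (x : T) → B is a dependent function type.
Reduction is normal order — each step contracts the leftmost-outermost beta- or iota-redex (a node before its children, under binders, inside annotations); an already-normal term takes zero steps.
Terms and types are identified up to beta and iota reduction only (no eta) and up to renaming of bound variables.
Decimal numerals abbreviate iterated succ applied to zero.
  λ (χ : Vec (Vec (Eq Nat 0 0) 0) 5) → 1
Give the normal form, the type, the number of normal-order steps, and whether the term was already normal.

resulting normal form:
  λ (χ : Vec (Vec (Eq Nat 0 0) 0) 5) → 1
inferred type:
  (χ : Vec (Vec (Eq Nat 0 0) 0) 5) → Nat
normal-order step count: 0
started in normal form: yes


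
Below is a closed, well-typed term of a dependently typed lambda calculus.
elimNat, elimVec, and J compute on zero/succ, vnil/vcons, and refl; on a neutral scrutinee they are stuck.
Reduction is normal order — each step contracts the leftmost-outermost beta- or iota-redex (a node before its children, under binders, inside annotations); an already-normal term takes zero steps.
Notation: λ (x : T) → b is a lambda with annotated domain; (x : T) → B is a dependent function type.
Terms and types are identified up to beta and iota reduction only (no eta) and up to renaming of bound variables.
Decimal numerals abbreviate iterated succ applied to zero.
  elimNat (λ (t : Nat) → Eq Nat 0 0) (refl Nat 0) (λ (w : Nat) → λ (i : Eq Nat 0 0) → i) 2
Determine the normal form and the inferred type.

normal form:
  refl Nat 0
type:
  Eq Nat 0 0


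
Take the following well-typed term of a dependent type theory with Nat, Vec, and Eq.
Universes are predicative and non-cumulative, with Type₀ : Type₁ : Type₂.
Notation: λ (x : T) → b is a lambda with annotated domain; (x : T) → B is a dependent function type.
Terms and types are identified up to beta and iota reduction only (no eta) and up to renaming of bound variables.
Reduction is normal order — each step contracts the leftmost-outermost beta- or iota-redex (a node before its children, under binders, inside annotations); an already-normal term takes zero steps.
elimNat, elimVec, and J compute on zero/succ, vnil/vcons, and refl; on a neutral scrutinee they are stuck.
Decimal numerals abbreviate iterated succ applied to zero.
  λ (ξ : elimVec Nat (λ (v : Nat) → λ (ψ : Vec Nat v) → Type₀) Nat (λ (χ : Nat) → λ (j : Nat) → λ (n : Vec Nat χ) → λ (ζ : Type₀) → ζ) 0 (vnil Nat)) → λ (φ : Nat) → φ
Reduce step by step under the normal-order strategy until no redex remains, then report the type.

reduction (normal order):
  λ (ξ : elimVec Nat (λ (v : Nat) → λ (ψ : Vec Nat v) → Type₀) Nat (λ (χ : Nat) → λ (j : Nat) → λ (n : Vec Nat χ) → λ (ζ : Type₀) → ζ) 0 (vnil Nat)) → λ (φ : Nat) → φ
  ~> λ (ξ : Nat) → λ (v : Nat) → v
type:
  (ξ : Nat) → (v : Nat) → Nat


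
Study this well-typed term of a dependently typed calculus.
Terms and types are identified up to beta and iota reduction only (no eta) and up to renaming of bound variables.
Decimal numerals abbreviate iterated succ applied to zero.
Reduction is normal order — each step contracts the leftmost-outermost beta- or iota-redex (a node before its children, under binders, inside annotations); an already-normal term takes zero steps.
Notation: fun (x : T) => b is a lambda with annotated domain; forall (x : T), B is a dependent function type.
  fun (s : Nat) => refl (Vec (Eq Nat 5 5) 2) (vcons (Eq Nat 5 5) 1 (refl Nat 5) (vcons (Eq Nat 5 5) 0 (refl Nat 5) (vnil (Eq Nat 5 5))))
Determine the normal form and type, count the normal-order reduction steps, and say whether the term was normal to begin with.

reduced normal form:
  fun (s : Nat) => refl (Vec (Eq Nat 5 5) 2) (vcons (Eq Nat 5 5) 1 (refl Nat 5) (vcons (Eq Nat 5 5) 0 (refl Nat 5) (vnil (Eq Nat 5 5))))
type:
  forall (s : Nat), Eq (Vec (Eq Nat 5 5) 2) (vcons (Eq Nat 5 5) 1 (refl Nat 5) (vcons (Eq Nat 5 5) 0 (refl Nat 5) (vnil (Eq Nat 5 5)))) (vcons (Eq Nat 5 5) 1 (refl Nat 5) (vcons (Eq Nat 5 5) 0 (refl Nat 5) (vnil (Eq Nat 5 5))))
reduction steps (normal order): 0
term was already normal: yes


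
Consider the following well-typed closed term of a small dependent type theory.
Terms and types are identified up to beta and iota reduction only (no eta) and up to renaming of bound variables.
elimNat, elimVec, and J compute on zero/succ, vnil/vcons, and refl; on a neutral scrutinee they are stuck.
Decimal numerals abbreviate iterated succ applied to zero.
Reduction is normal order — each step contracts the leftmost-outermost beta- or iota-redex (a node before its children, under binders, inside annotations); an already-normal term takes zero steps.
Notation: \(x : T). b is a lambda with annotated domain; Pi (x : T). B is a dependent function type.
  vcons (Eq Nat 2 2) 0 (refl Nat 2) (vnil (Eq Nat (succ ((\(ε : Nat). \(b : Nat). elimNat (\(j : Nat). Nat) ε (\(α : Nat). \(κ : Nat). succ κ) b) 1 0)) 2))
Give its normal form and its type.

normal form:
  vcons (Eq Nat 2 2) 0 (refl Nat 2) (vnil (Eq Nat 2 2))
type:
  Vec (Eq Nat 2 2) 1


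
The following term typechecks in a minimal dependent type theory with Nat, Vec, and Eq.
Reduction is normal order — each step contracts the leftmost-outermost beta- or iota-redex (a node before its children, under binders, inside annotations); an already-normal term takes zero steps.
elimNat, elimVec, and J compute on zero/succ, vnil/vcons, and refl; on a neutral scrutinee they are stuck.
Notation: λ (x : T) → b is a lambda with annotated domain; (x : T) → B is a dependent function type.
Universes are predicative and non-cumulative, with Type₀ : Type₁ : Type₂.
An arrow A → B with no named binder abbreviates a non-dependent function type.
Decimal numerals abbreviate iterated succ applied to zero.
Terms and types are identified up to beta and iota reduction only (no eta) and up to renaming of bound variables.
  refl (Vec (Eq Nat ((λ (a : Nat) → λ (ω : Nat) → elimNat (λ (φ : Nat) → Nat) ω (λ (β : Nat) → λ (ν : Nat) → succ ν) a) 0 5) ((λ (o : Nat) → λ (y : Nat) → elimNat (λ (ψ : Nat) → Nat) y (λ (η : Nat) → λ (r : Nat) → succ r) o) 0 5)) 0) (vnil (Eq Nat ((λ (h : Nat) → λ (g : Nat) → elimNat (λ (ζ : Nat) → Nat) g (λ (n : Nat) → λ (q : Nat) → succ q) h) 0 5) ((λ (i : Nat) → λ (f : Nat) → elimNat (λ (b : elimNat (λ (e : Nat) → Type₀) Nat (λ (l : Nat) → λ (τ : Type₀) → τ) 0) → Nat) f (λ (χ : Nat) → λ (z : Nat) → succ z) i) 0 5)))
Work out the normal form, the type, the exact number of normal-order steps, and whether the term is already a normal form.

normal form:
  refl (Vec (Eq Nat 5 5) 0) (vnil (Eq Nat 5 5))
type:
  Eq (Vec (Eq Nat 5 5) 0) (vnil (Eq Nat 5 5)) (vnil (Eq Nat 5 5))
normal-order step count: 12
term was already normal: no
first contracted redex: a beta-redex


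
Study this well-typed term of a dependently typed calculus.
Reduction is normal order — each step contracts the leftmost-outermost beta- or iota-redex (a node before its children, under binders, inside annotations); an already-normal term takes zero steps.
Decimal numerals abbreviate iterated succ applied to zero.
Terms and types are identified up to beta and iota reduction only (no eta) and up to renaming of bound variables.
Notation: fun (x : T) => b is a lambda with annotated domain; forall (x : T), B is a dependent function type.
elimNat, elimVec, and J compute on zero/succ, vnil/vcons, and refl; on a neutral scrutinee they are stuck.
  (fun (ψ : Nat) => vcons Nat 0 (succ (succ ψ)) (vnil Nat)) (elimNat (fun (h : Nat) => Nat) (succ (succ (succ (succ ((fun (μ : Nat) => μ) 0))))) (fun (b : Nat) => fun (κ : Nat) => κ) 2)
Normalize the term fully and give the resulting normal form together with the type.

normal form:
  vcons Nat 0 6 (vnil Nat)
inferred type:
  Vec Nat 1


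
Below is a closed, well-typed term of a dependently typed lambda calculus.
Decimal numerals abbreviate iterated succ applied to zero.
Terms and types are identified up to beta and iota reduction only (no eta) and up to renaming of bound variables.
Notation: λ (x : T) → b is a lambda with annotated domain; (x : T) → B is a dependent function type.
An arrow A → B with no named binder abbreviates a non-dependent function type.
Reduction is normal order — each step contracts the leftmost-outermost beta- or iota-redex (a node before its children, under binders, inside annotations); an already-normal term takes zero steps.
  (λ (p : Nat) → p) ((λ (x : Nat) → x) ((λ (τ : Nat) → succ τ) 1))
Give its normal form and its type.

resulting normal form:
  2
inferred type:
  Nat
observation: reduction starts at a beta-redex, and 3 normal-order steps reach the normal form.


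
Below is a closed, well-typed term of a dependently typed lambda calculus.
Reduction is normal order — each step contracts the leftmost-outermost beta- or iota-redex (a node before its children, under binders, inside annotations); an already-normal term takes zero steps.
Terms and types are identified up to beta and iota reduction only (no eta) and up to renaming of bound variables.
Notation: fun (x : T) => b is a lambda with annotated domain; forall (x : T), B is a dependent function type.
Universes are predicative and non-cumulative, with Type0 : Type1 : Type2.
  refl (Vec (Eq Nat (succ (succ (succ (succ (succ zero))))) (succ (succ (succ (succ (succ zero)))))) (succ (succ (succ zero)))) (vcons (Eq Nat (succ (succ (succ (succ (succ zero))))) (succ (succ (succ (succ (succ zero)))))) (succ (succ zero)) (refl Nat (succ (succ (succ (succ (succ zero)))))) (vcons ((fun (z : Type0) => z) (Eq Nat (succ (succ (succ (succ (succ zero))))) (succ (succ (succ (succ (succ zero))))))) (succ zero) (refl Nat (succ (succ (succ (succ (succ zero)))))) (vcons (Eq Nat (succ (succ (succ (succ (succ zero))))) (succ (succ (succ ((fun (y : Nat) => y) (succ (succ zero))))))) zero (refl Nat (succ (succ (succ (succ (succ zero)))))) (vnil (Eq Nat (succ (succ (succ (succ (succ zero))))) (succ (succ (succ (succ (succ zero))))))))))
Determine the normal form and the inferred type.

resulting normal form:
  refl (Vec (Eq Nat (succ (succ (succ (succ (succ zero))))) (succ (succ (succ (succ (succ zero)))))) (succ (succ (succ zero)))) (vcons (Eq Nat (succ (succ (succ (succ (succ zero))))) (succ (succ (succ (succ (succ zero)))))) (succ (succ zero)) (refl Nat (succ (succ (succ (succ (succ zero)))))) (vcons (Eq Nat (succ (succ (succ (succ (succ zero))))) (succ (succ (succ (succ (succ zero)))))) (succ zero) (refl Nat (succ (succ (succ (succ (succ zero)))))) (vcons (Eq Nat (succ (succ (succ (succ (succ zero))))) (succ (succ (succ (succ (succ zero)))))) zero (refl Nat (succ (succ (succ (succ (succ zero)))))) (vnil (Eq Nat (succ (succ (succ (succ (succ zero))))) (succ (succ (succ (succ (succ zero))))))))))
inferred type:
  Eq (Vec (Eq Nat (succ (succ (succ (succ (succ zero))))) (succ (succ (succ (succ (succ zero)))))) (succ (succ (succ zero)))) (vcons (Eq Nat (succ (succ (succ (succ (succ zero))))) (succ (succ (succ (succ (succ zero)))))) (succ (succ zero)) (refl Nat (succ (succ (succ (succ (succ zero)))))) (vcons (Eq Nat (succ (succ (succ (succ (succ zero))))) (succ (succ (succ (succ (succ zero)))))) (succ zero) (refl Nat (succ (succ (succ (succ (succ zero)))))) (vcons (Eq Nat (succ (succ (succ (succ (succ zero))))) (succ (succ (succ (succ (succ zero)))))) zero (refl Nat (succ (succ (succ (succ (succ zero)))))) (vnil (Eq Nat (succ (succ (succ (succ (succ zero))))) (succ (succ (succ (succ (succ zero)))))))))) (vcons (Eq Nat (succ (succ (succ (succ (succ zero))))) (succ (succ (succ (succ (succ zero)))))) (succ (succ zero)) (refl Nat (succ (succ (succ (succ (succ zero)))))) (vcons (Eq Nat (succ (succ (succ (succ (succ zero))))) (succ (succ (succ (succ (succ zero)))))) (succ zero) (refl Nat (succ (succ (succ (succ (succ zero)))))) (vcons (Eq Nat (succ (succ (succ (succ (succ zero))))) (succ (succ (succ (succ (succ zero)))))) zero (refl Nat (succ (succ (succ (succ (succ zero)))))) (vnil (Eq Nat (succ (succ (succ (succ (succ zero))))) (succ (succ (succ (succ (succ zero))))))))))
observation: 2 normal-order steps normalize the term, beginning with a beta-redex.


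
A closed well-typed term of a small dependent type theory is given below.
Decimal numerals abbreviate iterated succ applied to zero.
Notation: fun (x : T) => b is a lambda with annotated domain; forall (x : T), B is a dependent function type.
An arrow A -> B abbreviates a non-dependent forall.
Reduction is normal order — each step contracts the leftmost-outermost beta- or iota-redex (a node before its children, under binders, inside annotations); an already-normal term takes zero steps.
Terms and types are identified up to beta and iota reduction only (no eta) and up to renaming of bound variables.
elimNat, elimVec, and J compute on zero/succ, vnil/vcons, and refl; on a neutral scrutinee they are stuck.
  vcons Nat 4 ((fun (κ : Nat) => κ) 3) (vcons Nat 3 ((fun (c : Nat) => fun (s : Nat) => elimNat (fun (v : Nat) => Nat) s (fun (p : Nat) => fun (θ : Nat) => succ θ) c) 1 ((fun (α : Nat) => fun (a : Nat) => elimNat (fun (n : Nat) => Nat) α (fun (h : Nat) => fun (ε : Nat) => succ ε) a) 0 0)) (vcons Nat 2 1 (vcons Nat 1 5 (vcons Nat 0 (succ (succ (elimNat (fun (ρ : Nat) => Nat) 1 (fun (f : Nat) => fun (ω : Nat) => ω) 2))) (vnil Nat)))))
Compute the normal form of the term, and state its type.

resulting normal form:
  vcons Nat 4 3 (vcons Nat 3 1 (vcons Nat 2 1 (vcons Nat 1 5 (vcons Nat 0 3 (vnil Nat)))))
type:
  Vec Nat 5
observation: the leftmost-outermost redex is a beta-redex, and normalization takes 17 steps.


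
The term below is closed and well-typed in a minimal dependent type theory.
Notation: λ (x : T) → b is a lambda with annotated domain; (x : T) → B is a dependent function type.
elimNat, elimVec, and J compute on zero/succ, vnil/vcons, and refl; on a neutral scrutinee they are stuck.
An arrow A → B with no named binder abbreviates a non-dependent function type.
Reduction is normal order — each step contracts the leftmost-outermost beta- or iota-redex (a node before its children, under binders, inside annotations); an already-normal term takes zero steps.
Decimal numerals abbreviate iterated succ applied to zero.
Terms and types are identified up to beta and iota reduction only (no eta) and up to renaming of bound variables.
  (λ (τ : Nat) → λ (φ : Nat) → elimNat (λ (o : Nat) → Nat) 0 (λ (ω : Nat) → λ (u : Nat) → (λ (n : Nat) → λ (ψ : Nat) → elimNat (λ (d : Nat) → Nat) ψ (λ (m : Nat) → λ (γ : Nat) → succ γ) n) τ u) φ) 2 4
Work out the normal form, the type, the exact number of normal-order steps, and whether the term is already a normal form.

normal form:
  8
the term's type:
  Nat
steps to reach normal form (normal order): 51
started in normal form: no
first contracted redex: a beta-redex


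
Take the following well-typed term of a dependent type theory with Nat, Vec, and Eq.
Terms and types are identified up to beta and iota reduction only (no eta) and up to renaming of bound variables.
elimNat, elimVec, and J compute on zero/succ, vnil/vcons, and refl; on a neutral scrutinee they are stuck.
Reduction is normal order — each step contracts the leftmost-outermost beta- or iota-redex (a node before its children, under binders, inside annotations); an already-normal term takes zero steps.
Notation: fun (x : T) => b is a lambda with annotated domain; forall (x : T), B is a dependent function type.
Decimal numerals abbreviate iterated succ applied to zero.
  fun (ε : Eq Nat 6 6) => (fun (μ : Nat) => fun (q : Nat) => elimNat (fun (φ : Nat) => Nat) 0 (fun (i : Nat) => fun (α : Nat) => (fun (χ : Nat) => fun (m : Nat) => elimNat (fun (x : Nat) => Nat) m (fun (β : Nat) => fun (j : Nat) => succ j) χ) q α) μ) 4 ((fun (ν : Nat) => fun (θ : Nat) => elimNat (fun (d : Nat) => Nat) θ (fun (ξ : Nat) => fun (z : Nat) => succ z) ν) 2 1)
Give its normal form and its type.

resulting normal form:
  fun (ε : Eq Nat 6 6) => 12
inferred type:
  forall (ε : Eq Nat 6 6), Nat


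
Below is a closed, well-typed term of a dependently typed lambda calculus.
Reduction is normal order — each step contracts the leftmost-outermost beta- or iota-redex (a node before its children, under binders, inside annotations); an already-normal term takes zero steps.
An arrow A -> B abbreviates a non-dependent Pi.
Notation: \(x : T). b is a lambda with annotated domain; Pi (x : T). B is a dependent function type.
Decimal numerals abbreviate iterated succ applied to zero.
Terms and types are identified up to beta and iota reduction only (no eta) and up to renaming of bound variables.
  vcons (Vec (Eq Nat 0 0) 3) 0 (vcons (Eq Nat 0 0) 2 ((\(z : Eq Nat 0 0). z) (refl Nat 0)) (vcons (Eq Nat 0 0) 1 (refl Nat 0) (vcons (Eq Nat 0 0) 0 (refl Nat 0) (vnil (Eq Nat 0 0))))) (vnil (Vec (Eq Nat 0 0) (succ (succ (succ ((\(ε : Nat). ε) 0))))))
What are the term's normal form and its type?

resulting normal form:
  vcons (Vec (Eq Nat 0 0) 3) 0 (vcons (Eq Nat 0 0) 2 (refl Nat 0) (vcons (Eq Nat 0 0) 1 (refl Nat 0) (vcons (Eq Nat 0 0) 0 (refl Nat 0) (vnil (Eq Nat 0 0))))) (vnil (Vec (Eq Nat 0 0) 3))
inferred type:
  Vec (Vec (Eq Nat 0 0) 3) 1
observation: the term reaches its normal form after 2 normal-order steps.


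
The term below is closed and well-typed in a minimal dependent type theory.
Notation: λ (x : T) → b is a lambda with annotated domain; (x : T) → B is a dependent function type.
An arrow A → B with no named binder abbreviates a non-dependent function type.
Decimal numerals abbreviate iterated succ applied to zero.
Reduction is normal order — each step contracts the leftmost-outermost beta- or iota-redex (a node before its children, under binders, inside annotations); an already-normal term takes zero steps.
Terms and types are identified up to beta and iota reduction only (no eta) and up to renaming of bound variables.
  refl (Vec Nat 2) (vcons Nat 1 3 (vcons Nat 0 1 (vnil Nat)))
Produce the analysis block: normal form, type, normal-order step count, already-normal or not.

resulting normal form:
  refl (Vec Nat 2) (vcons Nat 1 3 (vcons Nat 0 1 (vnil Nat)))
type:
  Eq (Vec Nat 2) (vcons Nat 1 3 (vcons Nat 0 1 (vnil Nat))) (vcons Nat 1 3 (vcons Nat 0 1 (vnil Nat)))
steps to reach normal form (normal order): 0
term was already normal: yes


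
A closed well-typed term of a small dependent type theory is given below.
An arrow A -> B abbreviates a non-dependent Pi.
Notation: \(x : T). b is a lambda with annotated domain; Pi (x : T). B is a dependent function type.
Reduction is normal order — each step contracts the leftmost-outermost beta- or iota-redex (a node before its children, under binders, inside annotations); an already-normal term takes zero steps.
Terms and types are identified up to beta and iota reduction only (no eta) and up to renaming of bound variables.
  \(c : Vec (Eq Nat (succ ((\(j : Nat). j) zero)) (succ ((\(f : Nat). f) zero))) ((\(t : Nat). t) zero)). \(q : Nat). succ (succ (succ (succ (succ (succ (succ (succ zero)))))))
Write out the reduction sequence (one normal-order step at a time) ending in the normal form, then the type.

normal-order reduction:
  \(c : Vec (Eq Nat (succ ((\(j : Nat). j) zero)) (succ ((\(f : Nat). f) zero))) ((\(t : Nat). t) zero)). \(q : Nat). succ (succ (succ (succ (succ (succ (succ (succ zero)))))))
  ~> \(c : Vec (Eq Nat (succ zero) (succ ((\(j : Nat). j) zero))) ((\(f : Nat). f) zero)). \(t : Nat). succ (succ (succ (succ (succ (succ (succ (succ zero)))))))
  ~> \(c : Vec (Eq Nat (succ zero) (succ zero)) ((\(j : Nat). j) zero)). \(f : Nat). succ (succ (succ (succ (succ (succ (succ (succ zero)))))))
  ~> \(c : Vec (Eq Nat (succ zero) (succ zero)) zero). \(j : Nat). succ (succ (succ (succ (succ (succ (succ (succ zero)))))))
the term's type:
  Vec (Eq Nat (succ zero) (succ zero)) zero -> Nat -> Nat


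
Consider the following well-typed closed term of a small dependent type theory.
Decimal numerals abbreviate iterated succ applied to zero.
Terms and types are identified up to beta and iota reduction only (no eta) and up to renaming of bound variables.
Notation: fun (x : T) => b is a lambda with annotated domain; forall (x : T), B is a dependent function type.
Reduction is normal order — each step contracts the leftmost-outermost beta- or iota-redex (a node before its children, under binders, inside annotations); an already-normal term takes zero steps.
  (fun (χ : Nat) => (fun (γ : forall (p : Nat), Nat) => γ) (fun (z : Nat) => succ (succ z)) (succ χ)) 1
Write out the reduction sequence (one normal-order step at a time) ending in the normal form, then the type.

reduction (normal order):
  (fun (χ : Nat) => (fun (γ : forall (p : Nat), Nat) => γ) (fun (z : Nat) => succ (succ z)) (succ χ)) 1
  ~> (fun (χ : forall (γ : Nat), Nat) => χ) (fun (p : Nat) => succ (succ p)) 2
  ~> (fun (χ : Nat) => succ (succ χ)) 2
  ~> 4
inferred type:
  Nat


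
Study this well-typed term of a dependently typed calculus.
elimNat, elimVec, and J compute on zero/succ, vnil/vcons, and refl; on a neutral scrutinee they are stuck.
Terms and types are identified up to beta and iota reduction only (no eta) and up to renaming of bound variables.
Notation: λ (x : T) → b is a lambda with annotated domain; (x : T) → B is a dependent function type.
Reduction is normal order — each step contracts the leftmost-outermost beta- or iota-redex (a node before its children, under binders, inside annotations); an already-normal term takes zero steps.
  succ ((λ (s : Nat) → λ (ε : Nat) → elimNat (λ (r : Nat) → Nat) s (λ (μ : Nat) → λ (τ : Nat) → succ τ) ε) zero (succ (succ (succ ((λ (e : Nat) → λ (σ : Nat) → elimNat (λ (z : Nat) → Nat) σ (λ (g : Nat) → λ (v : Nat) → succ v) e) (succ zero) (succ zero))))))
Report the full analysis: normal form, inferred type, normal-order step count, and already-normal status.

reduced normal form:
  succ (succ (succ (succ (succ (succ zero)))))
the term's type:
  Nat
steps to reach normal form (normal order): 24
started in normal form: no
first redex: a beta-redex
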